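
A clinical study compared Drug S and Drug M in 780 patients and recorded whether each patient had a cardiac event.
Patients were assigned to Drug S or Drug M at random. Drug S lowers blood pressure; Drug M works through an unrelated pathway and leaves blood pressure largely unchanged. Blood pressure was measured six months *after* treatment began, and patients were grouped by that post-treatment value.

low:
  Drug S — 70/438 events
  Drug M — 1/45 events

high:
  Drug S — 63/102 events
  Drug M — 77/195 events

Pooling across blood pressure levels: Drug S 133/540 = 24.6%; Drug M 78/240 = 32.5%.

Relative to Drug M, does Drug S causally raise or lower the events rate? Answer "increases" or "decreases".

The blood pressure-specific comparison favours Drug M throughout, but the pooled figures favour Drug S. The question is whether to condition on blood pressure.
Blood pressure here is a post-treatment variable shaped by the drug; conditioning on it would introduce bias rather than remove it. The overall comparison is the causal one.
Pooled: Drug S 24.6% vs Drug M 32.5%; Drug S is lower overall.

decreases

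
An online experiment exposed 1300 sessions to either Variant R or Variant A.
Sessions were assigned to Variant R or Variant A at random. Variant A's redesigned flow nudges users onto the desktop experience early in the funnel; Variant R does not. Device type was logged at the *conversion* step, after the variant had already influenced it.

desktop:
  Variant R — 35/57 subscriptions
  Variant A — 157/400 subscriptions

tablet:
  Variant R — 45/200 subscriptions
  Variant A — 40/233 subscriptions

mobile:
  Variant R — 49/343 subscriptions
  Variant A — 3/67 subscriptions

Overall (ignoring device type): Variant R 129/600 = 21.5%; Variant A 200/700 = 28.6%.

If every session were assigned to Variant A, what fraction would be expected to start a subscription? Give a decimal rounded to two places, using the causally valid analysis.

Stratifying would compare variants among sessions the variants themselves sorted into device type groups — a form of selection on an intermediate. The unconditioned pooled rates give the total causal effect.
So P(outcome | do(Variant A)) is just the pooled rate for Variant A: 200/700 = 0.286.

0.29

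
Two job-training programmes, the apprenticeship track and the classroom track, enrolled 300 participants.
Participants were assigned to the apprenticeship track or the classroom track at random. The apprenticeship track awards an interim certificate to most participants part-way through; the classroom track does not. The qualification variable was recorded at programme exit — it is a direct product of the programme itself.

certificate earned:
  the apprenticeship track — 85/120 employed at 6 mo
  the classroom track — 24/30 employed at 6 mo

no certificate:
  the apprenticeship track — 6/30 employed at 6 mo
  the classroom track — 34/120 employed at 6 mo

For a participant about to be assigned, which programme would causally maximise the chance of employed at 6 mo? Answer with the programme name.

Qualification attained during the programme is downstream of the programme. One should not condition on a consequence of treatment, so the overall rates are the right comparison.
Pooled: the apprenticeship track 60.7% vs the classroom track 38.7%; the apprenticeship track is higher overall.

the apprenticeship track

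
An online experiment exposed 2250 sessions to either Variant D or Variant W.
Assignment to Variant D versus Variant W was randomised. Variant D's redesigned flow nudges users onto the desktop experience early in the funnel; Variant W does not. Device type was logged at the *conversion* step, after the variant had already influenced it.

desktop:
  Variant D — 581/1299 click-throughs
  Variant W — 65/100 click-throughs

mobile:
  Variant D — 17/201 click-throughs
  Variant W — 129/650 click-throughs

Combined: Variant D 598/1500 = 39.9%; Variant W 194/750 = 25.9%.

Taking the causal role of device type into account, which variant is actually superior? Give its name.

Variant D

Device type lies on the pathway variant → device type → outcome, so adjusting for it blocks the indirect effect. For the total causal effect of variant, use the unadjusted pooled rates.
Pooled: Variant D 39.9% vs Variant W 25.9%; Variant D is higher overall.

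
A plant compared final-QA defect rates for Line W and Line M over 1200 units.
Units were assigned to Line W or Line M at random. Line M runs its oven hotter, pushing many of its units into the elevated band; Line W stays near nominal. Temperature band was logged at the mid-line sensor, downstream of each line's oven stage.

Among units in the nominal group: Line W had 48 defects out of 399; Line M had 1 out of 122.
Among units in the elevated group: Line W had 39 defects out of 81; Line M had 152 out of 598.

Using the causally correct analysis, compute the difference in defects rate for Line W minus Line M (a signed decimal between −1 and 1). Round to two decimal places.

In-process temperature band lies on the pathway line → in-process temperature band → outcome, so adjusting for it blocks the indirect effect. For the total causal effect of line, use the unadjusted pooled rates.
The causal difference is the pooled difference: 0.181 − 0.212 = -0.031.

-0.03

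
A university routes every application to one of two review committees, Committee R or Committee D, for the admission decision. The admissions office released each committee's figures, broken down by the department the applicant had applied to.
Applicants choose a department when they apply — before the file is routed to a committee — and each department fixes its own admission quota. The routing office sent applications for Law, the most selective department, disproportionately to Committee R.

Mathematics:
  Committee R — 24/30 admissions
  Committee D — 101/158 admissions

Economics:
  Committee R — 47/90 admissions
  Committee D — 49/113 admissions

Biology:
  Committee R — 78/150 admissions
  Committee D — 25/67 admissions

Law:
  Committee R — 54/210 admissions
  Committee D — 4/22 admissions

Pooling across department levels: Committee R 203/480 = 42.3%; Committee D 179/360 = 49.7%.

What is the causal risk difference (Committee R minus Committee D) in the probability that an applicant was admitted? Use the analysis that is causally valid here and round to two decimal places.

+0.12

Department differs across review committees for reasons unrelated to any effect of the review committee itself, and it separately predicts the outcome — a classic confounder. We must compare within department levels.
Adjusting over the population distribution of department: 0.224·(0.800−0.639) + 0.242·(0.522−0.434) + 0.258·(0.520−0.373) + 0.276·(0.257−0.182) = +0.116.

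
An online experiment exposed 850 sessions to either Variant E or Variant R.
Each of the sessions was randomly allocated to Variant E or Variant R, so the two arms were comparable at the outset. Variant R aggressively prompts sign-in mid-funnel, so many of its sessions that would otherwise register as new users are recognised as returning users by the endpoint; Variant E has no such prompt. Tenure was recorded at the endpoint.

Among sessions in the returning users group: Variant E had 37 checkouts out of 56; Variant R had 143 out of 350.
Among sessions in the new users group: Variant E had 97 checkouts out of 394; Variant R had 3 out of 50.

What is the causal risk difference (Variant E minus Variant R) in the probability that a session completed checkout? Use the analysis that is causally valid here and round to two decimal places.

Because the variant influences user tenure, user tenure is a post-treatment mediator, not a confounder. Stratifying on it would bias the estimate; the causal effect is the crude pooled difference.
The causal difference is the pooled difference: 0.298 − 0.365 = -0.067.

-0.07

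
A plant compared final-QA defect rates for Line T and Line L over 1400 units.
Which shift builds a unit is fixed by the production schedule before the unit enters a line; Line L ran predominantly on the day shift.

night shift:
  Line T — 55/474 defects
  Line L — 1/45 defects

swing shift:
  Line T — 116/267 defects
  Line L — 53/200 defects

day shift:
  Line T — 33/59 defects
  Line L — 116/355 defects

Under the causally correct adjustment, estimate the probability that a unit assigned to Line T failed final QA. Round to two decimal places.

Shift satisfies the back-door criterion: it is not a descendant of the line, and it blocks the spurious path from line to outcome. Adjusting for it (i.e., using the within-shift rates) gives the causal effect.
Standardising Line T to the population shift mix: 0.371·55/474 + 0.334·116/267 + 0.296·33/59 = 0.353.

0.35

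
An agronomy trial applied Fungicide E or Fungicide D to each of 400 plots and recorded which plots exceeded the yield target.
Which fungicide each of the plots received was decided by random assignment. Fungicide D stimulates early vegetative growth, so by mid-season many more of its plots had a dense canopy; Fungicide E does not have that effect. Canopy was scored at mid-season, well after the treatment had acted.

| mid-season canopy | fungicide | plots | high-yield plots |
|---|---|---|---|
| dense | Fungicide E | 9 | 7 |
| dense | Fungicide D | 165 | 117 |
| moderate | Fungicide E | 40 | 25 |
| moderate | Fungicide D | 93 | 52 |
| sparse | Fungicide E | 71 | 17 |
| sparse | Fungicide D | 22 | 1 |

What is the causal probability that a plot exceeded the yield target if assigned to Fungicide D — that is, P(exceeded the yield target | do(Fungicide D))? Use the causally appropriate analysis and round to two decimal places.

Within every mid-season canopy level Fungicide E has the higher rate, yet pooled Fungicide D does — Simpson's reversal.
Mid-season canopy lies on the pathway fungicide → mid-season canopy → outcome, so adjusting for it blocks the indirect effect. For the total causal effect of fungicide, use the unadjusted pooled rates.
So P(outcome | do(Fungicide D)) is just the pooled rate for Fungicide D: 170/280 = 0.607.

0.61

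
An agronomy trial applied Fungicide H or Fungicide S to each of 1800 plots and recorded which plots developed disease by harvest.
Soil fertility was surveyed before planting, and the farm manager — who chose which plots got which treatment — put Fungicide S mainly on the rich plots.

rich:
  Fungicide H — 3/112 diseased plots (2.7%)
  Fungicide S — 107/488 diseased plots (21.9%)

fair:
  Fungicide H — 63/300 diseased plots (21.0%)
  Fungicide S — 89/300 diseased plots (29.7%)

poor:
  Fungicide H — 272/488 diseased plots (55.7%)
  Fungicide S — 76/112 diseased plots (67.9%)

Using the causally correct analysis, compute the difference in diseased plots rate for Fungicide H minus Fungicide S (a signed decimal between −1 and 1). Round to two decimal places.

-0.13

The stratified and pooled comparisons disagree (Fungicide H wins within each soil fertility; Fungicide S wins overall), so the answer turns on the causal role of soil fertility.
Here soil fertility is a common cause — it drives both which fungicide a case falls under and the outcome. The crude comparison mixes populations; the stratum-specific rates are the causally relevant ones.
Adjusting over the population distribution of soil fertility: 0.333·(0.027−0.219) + 0.333·(0.210−0.297) + 0.333·(0.557−0.679) = -0.133.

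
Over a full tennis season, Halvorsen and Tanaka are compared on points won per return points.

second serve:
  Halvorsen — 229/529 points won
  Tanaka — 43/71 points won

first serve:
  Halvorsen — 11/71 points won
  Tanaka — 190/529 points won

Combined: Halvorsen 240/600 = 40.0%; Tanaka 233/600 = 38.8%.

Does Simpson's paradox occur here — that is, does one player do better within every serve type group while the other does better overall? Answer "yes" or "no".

yes

Within each serve type level (second serve 43.3% vs 60.6%; first serve 15.5% vs 35.9%), Tanaka has the higher rate every time. Pooled: 40.0% vs 38.8% — Halvorsen has the higher rate overall. The two comparisons disagree.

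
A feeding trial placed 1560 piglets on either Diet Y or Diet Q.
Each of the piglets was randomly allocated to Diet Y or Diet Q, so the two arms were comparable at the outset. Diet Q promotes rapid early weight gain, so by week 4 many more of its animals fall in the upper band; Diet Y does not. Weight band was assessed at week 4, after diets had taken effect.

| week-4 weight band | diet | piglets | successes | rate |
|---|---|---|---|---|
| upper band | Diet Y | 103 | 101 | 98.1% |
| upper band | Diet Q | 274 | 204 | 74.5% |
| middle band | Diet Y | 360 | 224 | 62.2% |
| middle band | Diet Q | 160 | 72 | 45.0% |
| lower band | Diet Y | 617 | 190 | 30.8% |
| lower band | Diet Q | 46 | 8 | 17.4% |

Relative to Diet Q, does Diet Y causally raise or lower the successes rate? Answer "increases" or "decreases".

Within every week-4 weight band level Diet Y has the higher rate, yet pooled Diet Q does — Simpson's reversal.
Week-4 weight band lies on the pathway diet → week-4 weight band → outcome, so adjusting for it blocks the indirect effect. For the total causal effect of diet, use the unadjusted pooled rates.
Pooled: Diet Y 47.7% vs Diet Q 59.2%; Diet Q is higher overall.

decreases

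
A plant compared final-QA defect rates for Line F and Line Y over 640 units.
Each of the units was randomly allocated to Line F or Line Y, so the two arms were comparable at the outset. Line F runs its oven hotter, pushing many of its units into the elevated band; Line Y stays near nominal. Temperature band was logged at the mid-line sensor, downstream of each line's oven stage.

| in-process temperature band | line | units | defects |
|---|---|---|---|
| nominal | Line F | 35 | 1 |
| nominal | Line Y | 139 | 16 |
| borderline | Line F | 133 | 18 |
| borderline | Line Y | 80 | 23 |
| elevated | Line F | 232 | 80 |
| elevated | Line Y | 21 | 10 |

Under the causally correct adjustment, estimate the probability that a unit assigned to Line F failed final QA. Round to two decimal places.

Line F is lower inside every in-process temperature band stratum but Line Y is lower in aggregate. Whether to stratify depends on how in-process temperature band relates to the line.
In-process temperature band lies on the pathway line → in-process temperature band → outcome, so adjusting for it blocks the indirect effect. For the total causal effect of line, use the unadjusted pooled rates.
So P(outcome | do(Line F)) is just the pooled rate for Line F: 99/400 = 0.247.

0.25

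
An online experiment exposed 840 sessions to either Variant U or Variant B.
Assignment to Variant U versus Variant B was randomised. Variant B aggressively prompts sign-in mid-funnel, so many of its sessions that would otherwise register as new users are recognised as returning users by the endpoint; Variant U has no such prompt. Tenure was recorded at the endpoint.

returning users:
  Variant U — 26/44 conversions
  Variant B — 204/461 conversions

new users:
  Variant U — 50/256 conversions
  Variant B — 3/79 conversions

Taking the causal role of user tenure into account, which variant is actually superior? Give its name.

Variant B

The user tenure-specific comparison favours Variant U throughout, but the pooled figures favour Variant B. The question is whether to condition on user tenure.
The distribution of user tenure is itself part of what the variant does — it is an intermediate outcome. Holding it fixed would remove that part of the effect; the total effect is the pooled difference.
Pooled: Variant U 25.3% vs Variant B 38.3%; Variant B is higher overall.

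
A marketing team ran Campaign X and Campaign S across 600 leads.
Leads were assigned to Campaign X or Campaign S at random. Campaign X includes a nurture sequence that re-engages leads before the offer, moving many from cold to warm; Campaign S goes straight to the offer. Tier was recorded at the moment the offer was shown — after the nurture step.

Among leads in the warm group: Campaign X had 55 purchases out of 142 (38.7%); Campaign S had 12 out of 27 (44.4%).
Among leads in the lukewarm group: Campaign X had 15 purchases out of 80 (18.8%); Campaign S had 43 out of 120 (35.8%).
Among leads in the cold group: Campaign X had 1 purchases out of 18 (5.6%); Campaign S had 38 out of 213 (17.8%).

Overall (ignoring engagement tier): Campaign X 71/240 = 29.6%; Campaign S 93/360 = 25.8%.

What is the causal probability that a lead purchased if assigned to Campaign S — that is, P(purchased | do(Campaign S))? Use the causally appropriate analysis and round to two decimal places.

Engagement tier is recorded after the campaign and is itself shifted by it — it sits on the causal path from campaign to outcome. Conditioning on a mediator would strip out part of the effect we want; the pooled comparison gives the total causal effect.
So P(outcome | do(Campaign S)) is just the pooled rate for Campaign S: 93/360 = 0.258.

0.26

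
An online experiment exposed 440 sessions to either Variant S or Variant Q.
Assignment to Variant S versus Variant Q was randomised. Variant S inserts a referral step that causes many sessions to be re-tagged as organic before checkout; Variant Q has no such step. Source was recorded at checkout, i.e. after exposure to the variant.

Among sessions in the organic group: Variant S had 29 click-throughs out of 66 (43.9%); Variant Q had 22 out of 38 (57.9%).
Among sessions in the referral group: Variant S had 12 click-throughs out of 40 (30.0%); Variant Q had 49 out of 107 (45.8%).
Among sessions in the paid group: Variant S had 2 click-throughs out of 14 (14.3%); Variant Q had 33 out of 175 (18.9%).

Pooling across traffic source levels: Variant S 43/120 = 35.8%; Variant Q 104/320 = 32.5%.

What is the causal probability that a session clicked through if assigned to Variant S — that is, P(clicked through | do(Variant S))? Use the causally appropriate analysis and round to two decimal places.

Traffic source lies on the pathway variant → traffic source → outcome, so adjusting for it blocks the indirect effect. For the total causal effect of variant, use the unadjusted pooled rates.
So P(outcome | do(Variant S)) is just the pooled rate for Variant S: 43/120 = 0.358.

0.36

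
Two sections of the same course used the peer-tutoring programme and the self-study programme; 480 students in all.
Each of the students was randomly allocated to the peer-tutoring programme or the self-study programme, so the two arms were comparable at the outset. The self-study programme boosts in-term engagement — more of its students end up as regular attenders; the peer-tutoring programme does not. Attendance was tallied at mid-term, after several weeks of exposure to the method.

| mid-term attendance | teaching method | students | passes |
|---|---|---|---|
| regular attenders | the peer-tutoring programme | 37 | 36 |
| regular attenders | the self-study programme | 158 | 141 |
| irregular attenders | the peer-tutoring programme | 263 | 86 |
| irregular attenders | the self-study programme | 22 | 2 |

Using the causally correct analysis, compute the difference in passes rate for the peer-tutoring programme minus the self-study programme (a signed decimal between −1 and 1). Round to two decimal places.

Within every mid-term attendance level the peer-tutoring programme has the higher rate, yet pooled the self-study programme does — Simpson's reversal.
Mid-term attendance is recorded after the teaching method and is itself shifted by it — it sits on the causal path from teaching method to outcome. Conditioning on a mediator would strip out part of the effect we want; the pooled comparison gives the total causal effect.
The causal difference is the pooled difference: 0.407 − 0.794 = -0.388.

-0.39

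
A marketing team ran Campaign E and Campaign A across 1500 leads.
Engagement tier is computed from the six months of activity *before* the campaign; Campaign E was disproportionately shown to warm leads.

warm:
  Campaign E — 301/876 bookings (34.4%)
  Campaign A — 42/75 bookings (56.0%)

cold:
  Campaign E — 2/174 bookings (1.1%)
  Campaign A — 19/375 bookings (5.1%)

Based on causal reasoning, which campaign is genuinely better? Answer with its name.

The engagement tier-specific comparison favours Campaign A throughout, but the pooled figures favour Campaign E. The question is whether to condition on engagement tier.
Since engagement tier is a pre-existing factor (not a product of the campaign) and it affects the outcome on its own, it is a confounder. The stratified rates, not the pooled rate, identify the causal effect.
Within each level — warm: 34.4% vs 56.0%; cold: 1.1% vs 5.1% — Campaign A is higher every time.

Campaign A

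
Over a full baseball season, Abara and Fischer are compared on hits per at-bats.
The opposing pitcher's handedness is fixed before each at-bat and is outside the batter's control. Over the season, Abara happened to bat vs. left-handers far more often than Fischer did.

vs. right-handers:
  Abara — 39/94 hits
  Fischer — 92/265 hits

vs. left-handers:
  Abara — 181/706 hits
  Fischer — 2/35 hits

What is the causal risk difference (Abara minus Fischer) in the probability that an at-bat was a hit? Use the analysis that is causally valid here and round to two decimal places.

+0.16

Pitcher handedness is set before the player has any effect — it is not caused by the player — and it independently drives the outcome. That makes it a confounder, so the causal comparison is within pitcher handedness levels.
Adjusting over the population distribution of pitcher handedness: 0.326·(0.415−0.347) + 0.674·(0.256−0.057) = +0.156.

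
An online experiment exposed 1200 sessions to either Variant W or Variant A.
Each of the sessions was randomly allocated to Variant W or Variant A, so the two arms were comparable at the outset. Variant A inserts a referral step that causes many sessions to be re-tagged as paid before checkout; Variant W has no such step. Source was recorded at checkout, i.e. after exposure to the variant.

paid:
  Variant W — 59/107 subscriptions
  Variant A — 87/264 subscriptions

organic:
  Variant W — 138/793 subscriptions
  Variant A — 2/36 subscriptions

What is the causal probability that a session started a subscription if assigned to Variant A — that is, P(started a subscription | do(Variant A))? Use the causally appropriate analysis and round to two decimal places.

Traffic source is downstream of the variant. One should not condition on a consequence of treatment, so the overall rates are the right comparison.
So P(outcome | do(Variant A)) is just the pooled rate for Variant A: 89/300 = 0.297.

0.30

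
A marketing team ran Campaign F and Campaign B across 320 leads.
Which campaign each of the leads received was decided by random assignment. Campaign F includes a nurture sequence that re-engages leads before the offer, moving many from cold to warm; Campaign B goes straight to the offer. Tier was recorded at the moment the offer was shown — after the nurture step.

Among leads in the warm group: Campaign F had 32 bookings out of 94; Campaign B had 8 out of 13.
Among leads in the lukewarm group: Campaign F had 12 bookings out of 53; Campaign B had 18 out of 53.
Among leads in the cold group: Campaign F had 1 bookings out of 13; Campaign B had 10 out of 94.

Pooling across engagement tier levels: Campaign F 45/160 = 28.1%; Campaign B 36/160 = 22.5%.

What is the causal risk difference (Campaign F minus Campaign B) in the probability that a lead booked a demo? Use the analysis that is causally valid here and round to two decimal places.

Campaign B is higher inside every engagement tier stratum but Campaign F is higher in aggregate. Whether to stratify depends on how engagement tier relates to the campaign.
Because the campaign influences engagement tier, engagement tier is a post-treatment mediator, not a confounder. Stratifying on it would bias the estimate; the causal effect is the crude pooled difference.
The causal difference is the pooled difference: 0.281 − 0.225 = +0.056.

+0.06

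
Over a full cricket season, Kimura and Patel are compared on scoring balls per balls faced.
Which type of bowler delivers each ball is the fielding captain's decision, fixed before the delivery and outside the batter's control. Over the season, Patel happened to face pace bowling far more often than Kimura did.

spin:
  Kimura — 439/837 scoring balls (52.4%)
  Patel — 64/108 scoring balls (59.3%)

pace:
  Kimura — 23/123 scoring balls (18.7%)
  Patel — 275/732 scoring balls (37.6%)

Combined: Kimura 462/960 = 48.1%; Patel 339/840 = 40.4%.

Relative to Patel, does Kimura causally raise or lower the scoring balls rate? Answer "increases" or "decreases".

decreases

Nothing the player does changes bowling type; the imbalance is an allocation artefact. With bowling type also predicting the outcome, the pooled figure is confounded, and the within-stratum comparison is the causal one.
Within each level — spin: 52.4% vs 59.3%; pace: 18.7% vs 37.6% — Patel is higher every time.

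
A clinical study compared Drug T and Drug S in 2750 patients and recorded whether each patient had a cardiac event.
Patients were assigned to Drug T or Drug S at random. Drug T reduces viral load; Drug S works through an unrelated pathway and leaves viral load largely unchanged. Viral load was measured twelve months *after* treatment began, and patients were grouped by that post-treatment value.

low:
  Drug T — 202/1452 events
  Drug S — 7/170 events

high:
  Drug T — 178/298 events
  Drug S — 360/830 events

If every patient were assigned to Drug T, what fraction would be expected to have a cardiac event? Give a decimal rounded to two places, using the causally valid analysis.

The distribution of viral load is itself part of what the drug does — it is an intermediate outcome. Holding it fixed would remove that part of the effect; the total effect is the pooled difference.
So P(outcome | do(Drug T)) is just the pooled rate for Drug T: 380/1750 = 0.217.

0.22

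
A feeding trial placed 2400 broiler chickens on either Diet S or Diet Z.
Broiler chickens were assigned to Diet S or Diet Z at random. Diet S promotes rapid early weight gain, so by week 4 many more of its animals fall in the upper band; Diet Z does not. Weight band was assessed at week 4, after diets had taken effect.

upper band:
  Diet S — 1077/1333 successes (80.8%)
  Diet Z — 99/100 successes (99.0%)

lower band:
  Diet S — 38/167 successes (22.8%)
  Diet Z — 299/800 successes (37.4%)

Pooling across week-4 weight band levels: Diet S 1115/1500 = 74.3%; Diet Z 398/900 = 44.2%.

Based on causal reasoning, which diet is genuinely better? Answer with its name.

Week-4 weight band is recorded after the diet and is itself shifted by it — it sits on the causal path from diet to outcome. Conditioning on a mediator would strip out part of the effect we want; the pooled comparison gives the total causal effect.
Pooled: Diet S 74.3% vs Diet Z 44.2%; Diet S is higher overall.

Diet S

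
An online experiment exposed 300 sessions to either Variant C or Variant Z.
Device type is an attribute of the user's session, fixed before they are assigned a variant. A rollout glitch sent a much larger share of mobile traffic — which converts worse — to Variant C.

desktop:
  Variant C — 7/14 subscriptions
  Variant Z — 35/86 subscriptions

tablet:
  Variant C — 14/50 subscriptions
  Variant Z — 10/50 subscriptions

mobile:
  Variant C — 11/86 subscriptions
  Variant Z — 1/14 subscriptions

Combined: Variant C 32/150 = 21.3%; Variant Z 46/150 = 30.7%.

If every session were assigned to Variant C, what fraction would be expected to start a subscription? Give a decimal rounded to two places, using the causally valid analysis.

0.30

The imbalance in device type arose from how sessions were allocated, not from anything the variant did; and device type independently affects the outcome. The pooled gap is confounded — condition on device type.
Standardising Variant C to the population device type mix: 0.333·7/14 + 0.333·14/50 + 0.333·11/86 = 0.303.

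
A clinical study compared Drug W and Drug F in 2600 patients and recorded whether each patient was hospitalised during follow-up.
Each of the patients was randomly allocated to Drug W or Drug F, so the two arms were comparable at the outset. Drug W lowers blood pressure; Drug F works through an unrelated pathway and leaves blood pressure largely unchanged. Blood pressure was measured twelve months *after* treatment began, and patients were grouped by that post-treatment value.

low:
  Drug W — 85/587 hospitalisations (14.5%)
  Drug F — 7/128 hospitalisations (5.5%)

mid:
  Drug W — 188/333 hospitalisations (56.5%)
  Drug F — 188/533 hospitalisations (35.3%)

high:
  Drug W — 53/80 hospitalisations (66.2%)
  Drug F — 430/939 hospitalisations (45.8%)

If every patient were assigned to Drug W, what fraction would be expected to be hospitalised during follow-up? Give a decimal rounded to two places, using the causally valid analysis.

The distribution of blood pressure is itself part of what the drug does — it is an intermediate outcome. Holding it fixed would remove that part of the effect; the total effect is the pooled difference.
So P(outcome | do(Drug W)) is just the pooled rate for Drug W: 326/1000 = 0.326.

0.33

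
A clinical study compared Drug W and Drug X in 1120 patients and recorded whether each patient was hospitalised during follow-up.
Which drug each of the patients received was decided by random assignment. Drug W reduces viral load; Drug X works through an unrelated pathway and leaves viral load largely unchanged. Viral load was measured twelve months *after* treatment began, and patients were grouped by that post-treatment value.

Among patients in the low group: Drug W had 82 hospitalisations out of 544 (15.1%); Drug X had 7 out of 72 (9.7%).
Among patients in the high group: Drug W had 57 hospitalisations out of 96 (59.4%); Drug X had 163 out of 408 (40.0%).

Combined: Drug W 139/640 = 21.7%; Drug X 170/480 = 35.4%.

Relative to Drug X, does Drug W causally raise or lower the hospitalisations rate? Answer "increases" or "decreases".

Viral load is recorded after the drug and is itself shifted by it — it sits on the causal path from drug to outcome. Conditioning on a mediator would strip out part of the effect we want; the pooled comparison gives the total causal effect.
Pooled: Drug W 21.7% vs Drug X 35.4%; Drug W is lower overall.

decreases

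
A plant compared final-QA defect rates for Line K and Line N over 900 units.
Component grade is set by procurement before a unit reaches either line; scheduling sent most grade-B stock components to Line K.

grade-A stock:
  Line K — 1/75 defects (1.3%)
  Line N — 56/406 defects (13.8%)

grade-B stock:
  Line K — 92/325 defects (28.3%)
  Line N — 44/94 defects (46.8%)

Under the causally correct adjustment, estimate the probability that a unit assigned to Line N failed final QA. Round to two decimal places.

Nothing the line does changes component grade; the imbalance is an allocation artefact. With component grade also predicting the outcome, the pooled figure is confounded, and the within-stratum comparison is the causal one.
Standardising Line N to the population component grade mix: 0.534·56/406 + 0.466·44/94 = 0.292.

0.29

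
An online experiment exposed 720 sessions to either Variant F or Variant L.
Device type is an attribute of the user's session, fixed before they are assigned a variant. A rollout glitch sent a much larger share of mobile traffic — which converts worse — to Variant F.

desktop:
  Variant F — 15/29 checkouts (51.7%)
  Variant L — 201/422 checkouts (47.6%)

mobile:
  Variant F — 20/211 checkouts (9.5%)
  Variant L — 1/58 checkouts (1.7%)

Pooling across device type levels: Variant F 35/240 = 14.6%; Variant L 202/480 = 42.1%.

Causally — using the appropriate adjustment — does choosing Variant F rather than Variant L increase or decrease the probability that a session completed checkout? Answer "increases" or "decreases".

The device type-specific comparison favours Variant F throughout, but the pooled figures favour Variant L. The question is whether to condition on device type.
Here device type is a common cause — it drives both which variant a case falls under and the outcome. The crude comparison mixes populations; the stratum-specific rates are the causally relevant ones.
Within each level — desktop: 51.7% vs 47.6%; mobile: 9.5% vs 1.7% — Variant F is higher every time.

increases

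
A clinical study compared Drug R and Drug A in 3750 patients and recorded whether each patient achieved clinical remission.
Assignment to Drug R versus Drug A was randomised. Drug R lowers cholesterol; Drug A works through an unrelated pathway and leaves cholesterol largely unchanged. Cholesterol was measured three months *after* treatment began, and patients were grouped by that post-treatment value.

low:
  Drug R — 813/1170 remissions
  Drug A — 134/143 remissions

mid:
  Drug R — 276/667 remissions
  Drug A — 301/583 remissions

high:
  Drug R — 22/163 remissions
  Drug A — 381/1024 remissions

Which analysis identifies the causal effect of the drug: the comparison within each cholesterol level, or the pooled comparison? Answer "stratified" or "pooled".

pooled

The distribution of cholesterol is itself part of what the drug does — it is an intermediate outcome. Holding it fixed would remove that part of the effect; the total effect is the pooled difference.
Pooled: Drug R 55.5% vs Drug A 46.6%; Drug R is higher overall.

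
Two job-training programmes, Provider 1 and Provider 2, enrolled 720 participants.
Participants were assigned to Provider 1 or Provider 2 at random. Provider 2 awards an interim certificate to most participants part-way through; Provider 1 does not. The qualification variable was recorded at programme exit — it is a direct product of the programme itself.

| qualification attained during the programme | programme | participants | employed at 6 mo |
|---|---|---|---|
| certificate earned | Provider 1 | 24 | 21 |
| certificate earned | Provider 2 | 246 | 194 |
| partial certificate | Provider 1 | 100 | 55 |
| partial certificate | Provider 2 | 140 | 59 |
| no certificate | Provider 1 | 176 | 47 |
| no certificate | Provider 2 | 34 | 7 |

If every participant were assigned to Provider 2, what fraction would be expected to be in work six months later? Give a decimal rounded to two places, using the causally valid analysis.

0.62

Because the programme influences qualification attained during the programme, qualification attained during the programme is a post-treatment mediator, not a confounder. Stratifying on it would bias the estimate; the causal effect is the crude pooled difference.
So P(outcome | do(Provider 2)) is just the pooled rate for Provider 2: 260/420 = 0.619.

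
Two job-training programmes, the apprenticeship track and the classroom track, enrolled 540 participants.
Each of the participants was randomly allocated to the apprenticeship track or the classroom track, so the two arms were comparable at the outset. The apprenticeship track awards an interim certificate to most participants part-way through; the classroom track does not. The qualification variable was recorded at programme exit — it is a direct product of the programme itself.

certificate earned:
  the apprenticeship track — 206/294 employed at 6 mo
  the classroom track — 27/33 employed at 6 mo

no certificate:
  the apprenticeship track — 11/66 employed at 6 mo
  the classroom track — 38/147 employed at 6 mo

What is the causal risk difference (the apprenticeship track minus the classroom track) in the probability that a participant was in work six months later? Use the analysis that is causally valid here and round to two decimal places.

Qualification attained during the programme here is a post-treatment variable shaped by the programme; conditioning on it would introduce bias rather than remove it. The overall comparison is the causal one.
The causal difference is the pooled difference: 0.603 − 0.361 = +0.242.

+0.24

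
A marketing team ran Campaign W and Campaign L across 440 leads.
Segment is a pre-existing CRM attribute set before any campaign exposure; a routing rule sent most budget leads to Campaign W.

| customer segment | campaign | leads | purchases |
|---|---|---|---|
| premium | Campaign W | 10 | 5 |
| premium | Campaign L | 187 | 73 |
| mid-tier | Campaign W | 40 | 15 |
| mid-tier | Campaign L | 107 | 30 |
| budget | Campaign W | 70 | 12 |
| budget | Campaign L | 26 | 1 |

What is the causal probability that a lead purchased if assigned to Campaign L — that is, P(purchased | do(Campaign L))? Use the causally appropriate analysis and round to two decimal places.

Within every customer segment level Campaign W has the higher rate, yet pooled Campaign L does — Simpson's reversal.
Customer segment is set before the campaign has any effect — it is not caused by the campaign — and it independently drives the outcome. That makes it a confounder, so the causal comparison is within customer segment levels.
Standardising Campaign L to the population customer segment mix: 0.448·73/187 + 0.334·30/107 + 0.218·1/26 = 0.277.

0.28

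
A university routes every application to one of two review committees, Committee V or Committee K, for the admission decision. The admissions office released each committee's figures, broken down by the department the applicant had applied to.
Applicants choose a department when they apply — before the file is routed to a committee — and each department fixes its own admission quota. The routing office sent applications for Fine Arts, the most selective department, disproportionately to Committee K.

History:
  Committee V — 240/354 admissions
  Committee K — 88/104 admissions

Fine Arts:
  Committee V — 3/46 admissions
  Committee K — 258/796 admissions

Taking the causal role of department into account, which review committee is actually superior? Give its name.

Committee K

Committee K is higher inside every department stratum but Committee V is higher in aggregate. Whether to stratify depends on how department relates to the review committee.
Department differs across review committees for reasons unrelated to any effect of the review committee itself, and it separately predicts the outcome — a classic confounder. We must compare within department levels.
Within each level — History: 67.8% vs 84.6%; Fine Arts: 6.5% vs 32.4% — Committee K is higher every time.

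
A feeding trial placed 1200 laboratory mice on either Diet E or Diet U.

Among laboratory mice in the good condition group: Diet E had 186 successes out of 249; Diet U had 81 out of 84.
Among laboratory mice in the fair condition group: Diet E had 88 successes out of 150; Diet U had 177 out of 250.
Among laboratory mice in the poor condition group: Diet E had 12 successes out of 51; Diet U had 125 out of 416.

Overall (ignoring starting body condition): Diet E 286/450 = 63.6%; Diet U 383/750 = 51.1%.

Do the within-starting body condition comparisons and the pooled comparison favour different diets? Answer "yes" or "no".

yes

Within each starting body condition level (good condition 74.7% vs 96.4%; fair condition 58.7% vs 70.8%; poor condition 23.5% vs 30.0%), Diet U has the higher rate every time. Pooled: 63.6% vs 51.1% — Diet E has the higher rate overall. The two comparisons disagree.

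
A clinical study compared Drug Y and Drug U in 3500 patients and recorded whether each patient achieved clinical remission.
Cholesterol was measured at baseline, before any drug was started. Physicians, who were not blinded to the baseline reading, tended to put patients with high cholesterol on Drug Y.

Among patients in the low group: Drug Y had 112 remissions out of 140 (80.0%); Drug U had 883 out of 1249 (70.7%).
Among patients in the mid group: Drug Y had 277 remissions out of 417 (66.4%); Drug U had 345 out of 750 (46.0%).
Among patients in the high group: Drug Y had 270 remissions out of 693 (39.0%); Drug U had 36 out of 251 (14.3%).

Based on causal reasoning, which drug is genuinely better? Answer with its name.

Drug Y

Within every cholesterol level Drug Y has the higher rate, yet pooled Drug U does — Simpson's reversal.
Since cholesterol is a pre-existing factor (not a product of the drug) and it affects the outcome on its own, it is a confounder. The stratified rates, not the pooled rate, identify the causal effect.
Within each level — low: 80.0% vs 70.7%; mid: 66.4% vs 46.0%; high: 39.0% vs 14.3% — Drug Y is higher every time.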